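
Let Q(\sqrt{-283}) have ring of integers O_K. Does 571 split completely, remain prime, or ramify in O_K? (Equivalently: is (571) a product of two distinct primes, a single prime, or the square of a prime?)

Since -283 ≡ 1 mod 4, the ring of integers is ℤ[(1+√-283)/2] with discriminant -283.
Since gcd(571, -283) = 1 the prime 571 does not ramify.
Legendre symbol by Euler's criterion: (-283/571) ≡ (-283)^285 ≡ 570 (mod 571), i.e. (-283/571) = -1.
Legendre symbol -1 ⇒ 571 is inert.

p is inert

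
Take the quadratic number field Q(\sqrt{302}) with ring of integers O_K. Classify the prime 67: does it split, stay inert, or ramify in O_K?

remains prime (inert)

d = 302 ≡ 2 (mod 4), so O_K = ℤ[√302] and disc(K) = 4d = 1208.
67 ∤ 1208, so 67 is unramified.
Compute (302/67) via Euler: 34^((67-1)/2) mod 67 = 66, so (302/67) = -1.
Legendre symbol -1 ⇒ 67 is inert.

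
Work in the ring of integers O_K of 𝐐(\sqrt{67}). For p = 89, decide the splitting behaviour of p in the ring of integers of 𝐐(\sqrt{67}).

67 mod 4 = 3, hence disc K = 4·67 = 268 and O_K = ℤ[√67].
disc(K) = 268 is not divisible by 89; 89 is unramified.
Compute (67/89) via Euler: 67^((89-1)/2) mod 89 = 1, so (67/89) = 1.
Legendre symbol 1 ⇒ 89 is split.

split — (89) = 𝔭₁𝔭₂ with 𝔭₁ ≠ 𝔭₂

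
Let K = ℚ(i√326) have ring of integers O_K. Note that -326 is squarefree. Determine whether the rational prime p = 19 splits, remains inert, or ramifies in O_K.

d = -326 ≡ 2 (mod 4), so O_K = ℤ[√-326] and disc(K) = 4d = -1304.
19 ∤ -1304, so 19 is unramified.
(-326/19) = 16^9 mod 19 = 1, giving Legendre symbol 1.
d is a quadratic residue mod p, hence 19 splits in O_K.

p splits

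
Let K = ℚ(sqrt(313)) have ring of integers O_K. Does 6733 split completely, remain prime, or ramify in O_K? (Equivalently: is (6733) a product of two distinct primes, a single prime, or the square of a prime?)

p is inert

313 mod 4 = 1, hence disc K = 313 and O_K = ℤ[(1+√313)/2].
Since gcd(6733, 313) = 1 the prime 6733 does not ramify.
Legendre symbol by Euler's criterion: (313/6733) ≡ 313^3366 ≡ 6732 (mod 6733), i.e. (313/6733) = -1.
d is a non-residue mod p, hence 6733 remains inert in O_K.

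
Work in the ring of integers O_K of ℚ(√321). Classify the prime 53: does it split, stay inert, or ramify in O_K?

d = 321 ≡ 1 (mod 4), so O_K = ℤ[(1+√321)/2] and disc(K) = d = 321.
disc(K) = 321 is not divisible by 53; 53 is unramified.
Compute (321/53) via Euler: 3^((53-1)/2) mod 53 = 52, so (321/53) = -1.
(321/53) = -1, so 53 is inert.

inert — (53) stays prime in O_K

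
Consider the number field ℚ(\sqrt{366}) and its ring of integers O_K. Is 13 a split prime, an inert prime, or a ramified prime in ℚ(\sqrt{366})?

inert

Since 366 ≢ 1 mod 4, the ring of integers is ℤ[√366] with discriminant 4·366 = 1464.
13 ∤ 1464, so 13 is unramified.
(366/13) = 2^6 mod 13 = 12, giving Legendre symbol -1.
Legendre symbol -1 ⇒ 13 is inert.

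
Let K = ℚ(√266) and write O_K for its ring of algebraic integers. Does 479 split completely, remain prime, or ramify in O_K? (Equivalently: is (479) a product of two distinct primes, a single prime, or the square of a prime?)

266 mod 4 = 2, hence disc K = 4·266 = 1064 and O_K = ℤ[√266].
Since gcd(479, 1064) = 1 the prime 479 does not ramify.
Compute (266/479) via Euler: 266^((479-1)/2) mod 479 = 478, so (266/479) = -1.
Legendre symbol -1 ⇒ 479 is inert.

inert — (479) stays prime in O_K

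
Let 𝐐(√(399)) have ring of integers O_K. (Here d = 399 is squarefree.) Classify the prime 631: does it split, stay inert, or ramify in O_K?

631 remains inert

d = 399 ≡ 3 (mod 4), so O_K = ℤ[√399] and disc(K) = 4d = 1596.
Since gcd(631, 1596) = 1 the prime 631 does not ramify.
(399/631) = 399^315 mod 631 = 630, giving Legendre symbol -1.
Legendre symbol -1 ⇒ 631 is inert.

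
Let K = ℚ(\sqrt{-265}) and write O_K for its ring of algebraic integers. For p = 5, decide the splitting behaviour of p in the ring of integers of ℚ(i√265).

Since -265 ≢ 1 mod 4, the ring of integers is ℤ[√-265] with discriminant 4·(-265) = -1060.
Ramification test: 5 | -1060. The prime 5 ramifies in K.

ramified — (5) = 𝔭²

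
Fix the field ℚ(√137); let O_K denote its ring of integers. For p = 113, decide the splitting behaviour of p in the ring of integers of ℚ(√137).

remains prime (inert)

137 mod 4 = 1, hence disc K = 137 and O_K = ℤ[(1+√137)/2].
Since gcd(113, 137) = 1 the prime 113 does not ramify.
Compute (137/113) via Euler: 24^((113-1)/2) mod 113 = 112, so (137/113) = -1.
Legendre symbol -1 ⇒ 113 is inert.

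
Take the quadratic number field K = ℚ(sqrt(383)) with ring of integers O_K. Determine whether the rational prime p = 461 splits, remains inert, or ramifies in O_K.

383 mod 4 = 3, hence disc K = 4·383 = 1532 and O_K = ℤ[√383].
Since gcd(461, 1532) = 1 the prime 461 does not ramify.
(383/461) = 383^230 mod 461 = 460, giving Legendre symbol -1.
Legendre symbol -1 ⇒ 461 is inert.

461 remains inert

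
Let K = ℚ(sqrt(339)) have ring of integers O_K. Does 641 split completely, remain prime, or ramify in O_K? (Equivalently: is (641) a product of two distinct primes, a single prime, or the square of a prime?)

641 splits in O_K

Since 339 ≢ 1 mod 4, the ring of integers is ℤ[√339] with discriminant 4·339 = 1356.
Since gcd(641, 1356) = 1 the prime 641 does not ramify.
Euler's criterion: 339^320 mod 641 = 1. Thus (339|641) = 1.
(339/641) = 1, so 641 splits.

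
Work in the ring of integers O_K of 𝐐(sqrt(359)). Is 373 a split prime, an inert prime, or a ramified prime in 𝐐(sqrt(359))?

Since 359 ≢ 1 mod 4, the ring of integers is ℤ[√359] with discriminant 4·359 = 1436.
373 ∤ 1436, so 373 is unramified.
Legendre symbol by Euler's criterion: (359/373) ≡ 359^186 ≡ 372 (mod 373), i.e. (359/373) = -1.
(359/373) = -1, so 373 is inert.

remains prime (inert)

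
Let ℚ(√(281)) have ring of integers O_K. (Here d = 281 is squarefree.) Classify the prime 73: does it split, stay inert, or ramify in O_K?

281 mod 4 = 1, hence disc K = 281 and O_K = ℤ[(1+√281)/2].
73 ∤ 281, so 73 is unramified.
Compute (281/73) via Euler: 62^((73-1)/2) mod 73 = 72, so (281/73) = -1.
d is a non-residue mod p, hence 73 remains inert in O_K.

remains prime (inert)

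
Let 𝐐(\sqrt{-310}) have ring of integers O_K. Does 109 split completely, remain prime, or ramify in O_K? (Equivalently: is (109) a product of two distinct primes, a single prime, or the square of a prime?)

inert — (109) stays prime in O_K

-310 mod 4 = 2, hence disc K = 4·(-310) = -1240 and O_K = ℤ[√-310].
109 ∤ -1240, so 109 is unramified.
Legendre symbol by Euler's criterion: (-310/109) ≡ (-310)^54 ≡ 108 (mod 109), i.e. (-310/109) = -1.
d is a non-residue mod p, hence 109 remains inert in O_K.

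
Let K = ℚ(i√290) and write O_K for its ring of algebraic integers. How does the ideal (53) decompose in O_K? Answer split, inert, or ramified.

53 splits in O_K

d = -290 ≡ 2 (mod 4), so O_K = ℤ[√-290] and disc(K) = 4d = -1160.
53 ∤ -1160, so 53 is unramified.
(-290/53) = 28^26 mod 53 = 1, giving Legendre symbol 1.
(-290/53) = 1, so 53 splits.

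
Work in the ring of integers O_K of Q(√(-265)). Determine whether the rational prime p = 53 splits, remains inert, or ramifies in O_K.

-265 mod 4 = 3, hence disc K = 4·(-265) = -1060 and O_K = ℤ[√-265].
disc(K) = -1060 = 53·(-20), so p = 53 is ramified.

p ramifies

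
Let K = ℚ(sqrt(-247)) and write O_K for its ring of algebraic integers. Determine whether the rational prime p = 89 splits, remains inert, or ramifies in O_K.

Since -247 ≡ 1 mod 4, the ring of integers is ℤ[(1+√-247)/2] with discriminant -247.
disc(K) = -247 is not divisible by 89; 89 is unramified.
Legendre symbol by Euler's criterion: (-247/89) ≡ (-247)^44 ≡ 1 (mod 89), i.e. (-247/89) = 1.
d is a quadratic residue mod p, hence 89 splits in O_K.

89 splits in O_K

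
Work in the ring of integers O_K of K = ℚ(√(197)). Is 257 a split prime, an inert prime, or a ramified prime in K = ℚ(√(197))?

Since 197 ≡ 1 mod 4, the ring of integers is ℤ[(1+√197)/2] with discriminant 197.
Since gcd(257, 197) = 1 the prime 257 does not ramify.
Compute (197/257) via Euler: 197^((257-1)/2) mod 257 = 1, so (197/257) = 1.
Legendre symbol 1 ⇒ 257 is split.

split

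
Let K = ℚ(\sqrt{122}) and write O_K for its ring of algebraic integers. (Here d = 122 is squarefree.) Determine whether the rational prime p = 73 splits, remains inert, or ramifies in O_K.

Since 122 ≢ 1 mod 4, the ring of integers is ℤ[√122] with discriminant 4·122 = 488.
73 ∤ 488, so 73 is unramified.
Legendre symbol by Euler's criterion: (122/73) ≡ 122^36 ≡ 1 (mod 73), i.e. (122/73) = 1.
(122/73) = 1, so 73 splits.

splits completely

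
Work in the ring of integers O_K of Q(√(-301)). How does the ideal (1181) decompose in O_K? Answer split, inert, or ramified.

split

-301 mod 4 = 3, hence disc K = 4·(-301) = -1204 and O_K = ℤ[√-301].
Since gcd(1181, -1204) = 1 the prime 1181 does not ramify.
Euler's criterion: (-301)^590 mod 1181 = 1. Thus (-301|1181) = 1.
d is a quadratic residue mod p, hence 1181 splits in O_K.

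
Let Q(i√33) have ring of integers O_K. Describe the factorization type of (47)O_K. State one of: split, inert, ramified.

-33 mod 4 = 3, hence disc K = 4·(-33) = -132 and O_K = ℤ[√-33].
47 ∤ -132, so 47 is unramified.
(-33/47) = 14^23 mod 47 = 1, giving Legendre symbol 1.
Legendre symbol 1 ⇒ 47 is split.

splits completely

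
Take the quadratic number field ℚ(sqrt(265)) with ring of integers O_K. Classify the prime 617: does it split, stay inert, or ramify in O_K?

617 splits in O_K

Since 265 ≡ 1 mod 4, the ring of integers is ℤ[(1+√265)/2] with discriminant 265.
disc(K) = 265 is not divisible by 617; 617 is unramified.
Euler's criterion: 265^308 mod 617 = 1. Thus (265|617) = 1.
(265/617) = 1, so 617 splits.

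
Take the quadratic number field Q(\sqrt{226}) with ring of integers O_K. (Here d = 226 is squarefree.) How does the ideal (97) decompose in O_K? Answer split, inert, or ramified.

Since 226 ≢ 1 mod 4, the ring of integers is ℤ[√226] with discriminant 4·226 = 904.
97 ∤ 904, so 97 is unramified.
Legendre symbol by Euler's criterion: (226/97) ≡ 226^48 ≡ 1 (mod 97), i.e. (226/97) = 1.
(226/97) = 1, so 97 splits.

p splits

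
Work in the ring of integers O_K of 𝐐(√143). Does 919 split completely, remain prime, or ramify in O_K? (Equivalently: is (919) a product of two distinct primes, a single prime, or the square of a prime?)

143 mod 4 = 3, hence disc K = 4·143 = 572 and O_K = ℤ[√143].
disc(K) = 572 is not divisible by 919; 919 is unramified.
Legendre symbol by Euler's criterion: (143/919) ≡ 143^459 ≡ 1 (mod 919), i.e. (143/919) = 1.
(143/919) = 1, so 919 splits.

p splits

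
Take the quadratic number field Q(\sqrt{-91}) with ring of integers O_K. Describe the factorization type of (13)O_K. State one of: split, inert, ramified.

Since -91 ≡ 1 mod 4, the ring of integers is ℤ[(1+√-91)/2] with discriminant -91.
Ramification test: 13 | -91. The prime 13 ramifies in K.

13 is ramified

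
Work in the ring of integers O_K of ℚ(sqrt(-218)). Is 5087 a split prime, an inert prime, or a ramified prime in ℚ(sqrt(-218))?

remains prime (inert)

Since -218 ≢ 1 mod 4, the ring of integers is ℤ[√-218] with discriminant 4·(-218) = -872.
Since gcd(5087, -872) = 1 the prime 5087 does not ramify.
Legendre symbol by Euler's criterion: (-218/5087) ≡ (-218)^2543 ≡ 5086 (mod 5087), i.e. (-218/5087) = -1.
(-218/5087) = -1, so 5087 is inert.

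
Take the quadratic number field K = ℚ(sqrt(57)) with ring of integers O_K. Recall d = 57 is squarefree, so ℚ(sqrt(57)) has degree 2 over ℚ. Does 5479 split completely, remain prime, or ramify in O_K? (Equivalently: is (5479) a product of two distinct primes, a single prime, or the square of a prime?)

Since 57 ≡ 1 mod 4, the ring of integers is ℤ[(1+√57)/2] with discriminant 57.
5479 ∤ 57, so 5479 is unramified.
Compute (57/5479) via Euler: 57^((5479-1)/2) mod 5479 = 1, so (57/5479) = 1.
d is a quadratic residue mod p, hence 5479 splits in O_K.

splits completely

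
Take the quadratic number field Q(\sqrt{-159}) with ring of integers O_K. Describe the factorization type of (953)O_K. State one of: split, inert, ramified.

d = -159 ≡ 1 (mod 4), so O_K = ℤ[(1+√-159)/2] and disc(K) = d = -159.
disc(K) = -159 is not divisible by 953; 953 is unramified.
Euler's criterion: (-159)^476 mod 953 = 952. Thus (-159|953) = -1.
Legendre symbol -1 ⇒ 953 is inert.

inert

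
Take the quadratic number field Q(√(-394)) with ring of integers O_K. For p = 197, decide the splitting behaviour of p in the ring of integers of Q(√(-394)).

-394 mod 4 = 2, hence disc K = 4·(-394) = -1576 and O_K = ℤ[√-394].
disc(K) = -1576 = 197·(-8), so p = 197 is ramified.

ramified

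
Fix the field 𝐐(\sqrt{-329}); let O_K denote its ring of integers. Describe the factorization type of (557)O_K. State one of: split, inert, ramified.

557 remains inert

Since -329 ≢ 1 mod 4, the ring of integers is ℤ[√-329] with discriminant 4·(-329) = -1316.
557 ∤ -1316, so 557 is unramified.
Legendre symbol by Euler's criterion: (-329/557) ≡ (-329)^278 ≡ 556 (mod 557), i.e. (-329/557) = -1.
d is a non-residue mod p, hence 557 remains inert in O_K.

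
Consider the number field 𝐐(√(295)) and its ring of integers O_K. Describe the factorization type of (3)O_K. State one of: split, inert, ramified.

295 mod 4 = 3, hence disc K = 4·295 = 1180 and O_K = ℤ[√295].
Since gcd(3, 1180) = 1 the prime 3 does not ramify.
Legendre symbol by Euler's criterion: (295/3) ≡ 295^1 ≡ 1 (mod 3), i.e. (295/3) = 1.
d is a quadratic residue mod p, hence 3 splits in O_K.

3 splits in O_K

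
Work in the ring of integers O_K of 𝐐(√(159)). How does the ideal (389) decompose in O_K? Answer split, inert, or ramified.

Since 159 ≢ 1 mod 4, the ring of integers is ℤ[√159] with discriminant 4·159 = 636.
Since gcd(389, 636) = 1 the prime 389 does not ramify.
(159/389) = 159^194 mod 389 = 1, giving Legendre symbol 1.
d is a quadratic residue mod p, hence 389 splits in O_K.

split — (389) = 𝔭₁𝔭₂ with 𝔭₁ ≠ 𝔭₂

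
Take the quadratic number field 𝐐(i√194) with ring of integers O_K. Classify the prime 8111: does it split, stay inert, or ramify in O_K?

split — (8111) = 𝔭₁𝔭₂ with 𝔭₁ ≠ 𝔭₂

-194 mod 4 = 2, hence disc K = 4·(-194) = -776 and O_K = ℤ[√-194].
disc(K) = -776 is not divisible by 8111; 8111 is unramified.
Compute (-194/8111) via Euler: 7917^((8111-1)/2) mod 8111 = 1, so (-194/8111) = 1.
(-194/8111) = 1, so 8111 splits.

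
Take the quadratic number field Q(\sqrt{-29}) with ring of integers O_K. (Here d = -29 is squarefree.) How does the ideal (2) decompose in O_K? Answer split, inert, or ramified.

2 is ramified

d = -29 ≡ 3 (mod 4), so O_K = ℤ[√-29] and disc(K) = 4d = -116.
2 divides disc(K) = -116, so 2 ramifies.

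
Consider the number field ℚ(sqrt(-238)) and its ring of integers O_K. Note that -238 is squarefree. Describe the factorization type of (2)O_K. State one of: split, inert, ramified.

-238 mod 4 = 2, hence disc K = 4·(-238) = -952 and O_K = ℤ[√-238].
disc(K) = -952 = 2·(-476), so p = 2 is ramified.

2 is ramified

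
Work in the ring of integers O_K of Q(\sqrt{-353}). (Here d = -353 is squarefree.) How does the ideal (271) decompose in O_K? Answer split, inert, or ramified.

d = -353 ≡ 3 (mod 4), so O_K = ℤ[√-353] and disc(K) = 4d = -1412.
disc(K) = -1412 is not divisible by 271; 271 is unramified.
(-353/271) = 189^135 mod 271 = 270, giving Legendre symbol -1.
d is a non-residue mod p, hence 271 remains inert in O_K.

271 remains inert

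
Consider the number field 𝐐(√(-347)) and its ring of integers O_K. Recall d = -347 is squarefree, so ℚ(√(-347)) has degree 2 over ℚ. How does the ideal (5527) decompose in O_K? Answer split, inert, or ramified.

-347 mod 4 = 1, hence disc K = -347 and O_K = ℤ[(1+√-347)/2].
5527 ∤ -347, so 5527 is unramified.
Compute (-347/5527) via Euler: 5180^((5527-1)/2) mod 5527 = 5526, so (-347/5527) = -1.
d is a non-residue mod p, hence 5527 remains inert in O_K.

inert — (5527) stays prime in O_K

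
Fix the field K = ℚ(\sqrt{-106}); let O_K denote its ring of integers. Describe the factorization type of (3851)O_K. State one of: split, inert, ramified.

inert — (3851) stays prime in O_K

d = -106 ≡ 2 (mod 4), so O_K = ℤ[√-106] and disc(K) = 4d = -424.
disc(K) = -424 is not divisible by 3851; 3851 is unramified.
Compute (-106/3851) via Euler: 3745^((3851-1)/2) mod 3851 = 3850, so (-106/3851) = -1.
(-106/3851) = -1, so 3851 is inert.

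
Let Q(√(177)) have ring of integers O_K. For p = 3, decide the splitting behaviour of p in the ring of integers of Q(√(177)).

177 mod 4 = 1, hence disc K = 177 and O_K = ℤ[(1+√177)/2].
Ramification test: 3 | 177. The prime 3 ramifies in K.

ramified — (3) = 𝔭²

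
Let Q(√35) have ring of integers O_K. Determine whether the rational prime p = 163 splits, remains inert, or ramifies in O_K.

p splits

35 mod 4 = 3, hence disc K = 4·35 = 140 and O_K = ℤ[√35].
163 ∤ 140, so 163 is unramified.
Legendre symbol by Euler's criterion: (35/163) ≡ 35^81 ≡ 1 (mod 163), i.e. (35/163) = 1.
(35/163) = 1, so 163 splits.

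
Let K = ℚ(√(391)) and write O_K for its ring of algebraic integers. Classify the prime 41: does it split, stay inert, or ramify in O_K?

Since 391 ≢ 1 mod 4, the ring of integers is ℤ[√391] with discriminant 4·391 = 1564.
Since gcd(41, 1564) = 1 the prime 41 does not ramify.
(391/41) = 22^20 mod 41 = 40, giving Legendre symbol -1.
(391/41) = -1, so 41 is inert.

inert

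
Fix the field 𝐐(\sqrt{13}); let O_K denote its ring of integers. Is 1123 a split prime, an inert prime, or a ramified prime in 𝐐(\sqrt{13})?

p is inert

d = 13 ≡ 1 (mod 4), so O_K = ℤ[(1+√13)/2] and disc(K) = d = 13.
Since gcd(1123, 13) = 1 the prime 1123 does not ramify.
(13/1123) = 13^561 mod 1123 = 1122, giving Legendre symbol -1.
Legendre symbol -1 ⇒ 1123 is inert.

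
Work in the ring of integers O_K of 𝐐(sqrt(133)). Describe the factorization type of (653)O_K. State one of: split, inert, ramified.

133 mod 4 = 1, hence disc K = 133 and O_K = ℤ[(1+√133)/2].
653 ∤ 133, so 653 is unramified.
Euler's criterion: 133^326 mod 653 = 1. Thus (133|653) = 1.
d is a quadratic residue mod p, hence 653 splits in O_K.

653 splits in O_K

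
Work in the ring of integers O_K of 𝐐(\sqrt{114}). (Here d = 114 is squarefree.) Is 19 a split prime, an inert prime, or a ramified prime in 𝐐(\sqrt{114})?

Since 114 ≢ 1 mod 4, the ring of integers is ℤ[√114] with discriminant 4·114 = 456.
Ramification test: 19 | 456. The prime 19 ramifies in K.

ramified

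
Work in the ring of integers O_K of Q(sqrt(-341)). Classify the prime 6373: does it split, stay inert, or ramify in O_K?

Since -341 ≢ 1 mod 4, the ring of integers is ℤ[√-341] with discriminant 4·(-341) = -1364.
6373 ∤ -1364, so 6373 is unramified.
(-341/6373) = 6032^3186 mod 6373 = 1, giving Legendre symbol 1.
(-341/6373) = 1, so 6373 splits.

p splits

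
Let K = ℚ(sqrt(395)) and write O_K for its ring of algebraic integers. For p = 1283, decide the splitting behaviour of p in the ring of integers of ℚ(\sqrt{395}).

1283 splits in O_K

Since 395 ≢ 1 mod 4, the ring of integers is ℤ[√395] with discriminant 4·395 = 1580.
1283 ∤ 1580, so 1283 is unramified.
Compute (395/1283) via Euler: 395^((1283-1)/2) mod 1283 = 1, so (395/1283) = 1.
(395/1283) = 1, so 1283 splits.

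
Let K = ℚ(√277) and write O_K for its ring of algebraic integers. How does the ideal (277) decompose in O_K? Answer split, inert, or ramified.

p ramifies

Since 277 ≡ 1 mod 4, the ring of integers is ℤ[(1+√277)/2] with discriminant 277.
Ramification test: 277 | 277. The prime 277 ramifies in K.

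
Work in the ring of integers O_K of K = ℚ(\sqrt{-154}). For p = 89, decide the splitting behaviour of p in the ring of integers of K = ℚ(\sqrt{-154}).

inert — (89) stays prime in O_K

-154 mod 4 = 2, hence disc K = 4·(-154) = -616 and O_K = ℤ[√-154].
disc(K) = -616 is not divisible by 89; 89 is unramified.
Legendre symbol by Euler's criterion: (-154/89) ≡ (-154)^44 ≡ 88 (mod 89), i.e. (-154/89) = -1.
(-154/89) = -1, so 89 is inert.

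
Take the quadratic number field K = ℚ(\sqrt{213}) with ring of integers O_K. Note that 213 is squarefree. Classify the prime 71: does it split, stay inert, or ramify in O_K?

Since 213 ≡ 1 mod 4, the ring of integers is ℤ[(1+√213)/2] with discriminant 213.
71 divides disc(K) = 213, so 71 ramifies.

ramified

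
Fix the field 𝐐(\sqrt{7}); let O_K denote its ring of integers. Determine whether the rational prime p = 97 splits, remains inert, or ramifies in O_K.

Since 7 ≢ 1 mod 4, the ring of integers is ℤ[√7] with discriminant 4·7 = 28.
97 ∤ 28, so 97 is unramified.
Euler's criterion: 7^48 mod 97 = 96. Thus (7|97) = -1.
(7/97) = -1, so 97 is inert.

97 remains inert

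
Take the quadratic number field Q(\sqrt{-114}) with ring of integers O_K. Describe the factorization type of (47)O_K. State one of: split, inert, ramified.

split — (47) = 𝔭₁𝔭₂ with 𝔭₁ ≠ 𝔭₂

Since -114 ≢ 1 mod 4, the ring of integers is ℤ[√-114] with discriminant 4·(-114) = -456.
Since gcd(47, -456) = 1 the prime 47 does not ramify.
Compute (-114/47) via Euler: 27^((47-1)/2) mod 47 = 1, so (-114/47) = 1.
(-114/47) = 1, so 47 splits.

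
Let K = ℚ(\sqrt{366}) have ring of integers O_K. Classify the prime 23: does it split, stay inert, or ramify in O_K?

p is inert

d = 366 ≡ 2 (mod 4), so O_K = ℤ[√366] and disc(K) = 4d = 1464.
23 ∤ 1464, so 23 is unramified.
Compute (366/23) via Euler: 21^((23-1)/2) mod 23 = 22, so (366/23) = -1.
Legendre symbol -1 ⇒ 23 is inert.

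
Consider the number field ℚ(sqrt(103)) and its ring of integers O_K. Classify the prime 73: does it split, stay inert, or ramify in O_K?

inert — (73) stays prime in O_K

d = 103 ≡ 3 (mod 4), so O_K = ℤ[√103] and disc(K) = 4d = 412.
disc(K) = 412 is not divisible by 73; 73 is unramified.
Compute (103/73) via Euler: 30^((73-1)/2) mod 73 = 72, so (103/73) = -1.
Legendre symbol -1 ⇒ 73 is inert.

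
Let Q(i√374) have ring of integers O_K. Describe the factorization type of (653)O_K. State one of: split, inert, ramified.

split

Since -374 ≢ 1 mod 4, the ring of integers is ℤ[√-374] with discriminant 4·(-374) = -1496.
653 ∤ -1496, so 653 is unramified.
Euler's criterion: (-374)^326 mod 653 = 1. Thus (-374|653) = 1.
Legendre symbol 1 ⇒ 653 is split.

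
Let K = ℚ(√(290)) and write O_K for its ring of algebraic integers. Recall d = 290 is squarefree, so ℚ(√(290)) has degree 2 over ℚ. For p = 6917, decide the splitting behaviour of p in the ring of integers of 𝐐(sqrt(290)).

inert — (6917) stays prime in O_K

290 mod 4 = 2, hence disc K = 4·290 = 1160 and O_K = ℤ[√290].
Since gcd(6917, 1160) = 1 the prime 6917 does not ramify.
Euler's criterion: 290^3458 mod 6917 = 6916. Thus (290|6917) = -1.
Legendre symbol -1 ⇒ 6917 is inert.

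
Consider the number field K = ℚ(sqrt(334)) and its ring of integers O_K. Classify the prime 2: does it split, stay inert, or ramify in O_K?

ramified — (2) = 𝔭²

334 mod 4 = 2, hence disc K = 4·334 = 1336 and O_K = ℤ[√334].
2 divides disc(K) = 1336, so 2 ramifies.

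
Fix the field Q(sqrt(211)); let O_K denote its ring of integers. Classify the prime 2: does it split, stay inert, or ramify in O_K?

ramified — (2) = 𝔭²

d = 211 ≡ 3 (mod 4), so O_K = ℤ[√211] and disc(K) = 4d = 844.
disc(K) = 844 = 2·422, so p = 2 is ramified.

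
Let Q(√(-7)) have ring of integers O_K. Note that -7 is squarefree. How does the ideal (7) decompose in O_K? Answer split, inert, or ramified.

ramifies in O_K

d = -7 ≡ 1 (mod 4), so O_K = ℤ[(1+√-7)/2] and disc(K) = d = -7.
disc(K) = -7 = 7·(-1), so p = 7 is ramified.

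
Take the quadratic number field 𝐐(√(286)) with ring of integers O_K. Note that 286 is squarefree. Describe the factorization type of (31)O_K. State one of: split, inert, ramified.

Since 286 ≢ 1 mod 4, the ring of integers is ℤ[√286] with discriminant 4·286 = 1144.
disc(K) = 1144 is not divisible by 31; 31 is unramified.
Compute (286/31) via Euler: 7^((31-1)/2) mod 31 = 1, so (286/31) = 1.
Legendre symbol 1 ⇒ 31 is split.

split — (31) = 𝔭₁𝔭₂ with 𝔭₁ ≠ 𝔭₂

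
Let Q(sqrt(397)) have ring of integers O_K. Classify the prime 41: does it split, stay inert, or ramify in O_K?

inert

Since 397 ≡ 1 mod 4, the ring of integers is ℤ[(1+√397)/2] with discriminant 397.
Since gcd(41, 397) = 1 the prime 41 does not ramify.
(397/41) = 28^20 mod 41 = 40, giving Legendre symbol -1.
Legendre symbol -1 ⇒ 41 is inert.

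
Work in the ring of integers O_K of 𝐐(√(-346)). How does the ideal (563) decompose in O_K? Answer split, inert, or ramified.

d = -346 ≡ 2 (mod 4), so O_K = ℤ[√-346] and disc(K) = 4d = -1384.
563 ∤ -1384, so 563 is unramified.
Euler's criterion: (-346)^281 mod 563 = 562. Thus (-346|563) = -1.
Legendre symbol -1 ⇒ 563 is inert.

563 remains inert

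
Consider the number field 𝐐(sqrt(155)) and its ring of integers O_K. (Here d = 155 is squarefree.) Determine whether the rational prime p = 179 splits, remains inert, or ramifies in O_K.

155 mod 4 = 3, hence disc K = 4·155 = 620 and O_K = ℤ[√155].
disc(K) = 620 is not divisible by 179; 179 is unramified.
Legendre symbol by Euler's criterion: (155/179) ≡ 155^89 ≡ 1 (mod 179), i.e. (155/179) = 1.
(155/179) = 1, so 179 splits.

p splits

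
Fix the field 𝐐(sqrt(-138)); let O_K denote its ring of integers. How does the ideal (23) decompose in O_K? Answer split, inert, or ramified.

ramified — (23) = 𝔭²

-138 mod 4 = 2, hence disc K = 4·(-138) = -552 and O_K = ℤ[√-138].
disc(K) = -552 = 23·(-24), so p = 23 is ramified.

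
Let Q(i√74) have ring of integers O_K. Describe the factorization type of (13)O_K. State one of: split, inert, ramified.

split

d = -74 ≡ 2 (mod 4), so O_K = ℤ[√-74] and disc(K) = 4d = -296.
disc(K) = -296 is not divisible by 13; 13 is unramified.
Euler's criterion: (-74)^6 mod 13 = 1. Thus (-74|13) = 1.
d is a quadratic residue mod p, hence 13 splits in O_K.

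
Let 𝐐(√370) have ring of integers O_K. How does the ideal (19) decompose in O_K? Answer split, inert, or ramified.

19 splits in O_K

370 mod 4 = 2, hence disc K = 4·370 = 1480 and O_K = ℤ[√370].
Since gcd(19, 1480) = 1 the prime 19 does not ramify.
(370/19) = 9^9 mod 19 = 1, giving Legendre symbol 1.
(370/19) = 1, so 19 splits.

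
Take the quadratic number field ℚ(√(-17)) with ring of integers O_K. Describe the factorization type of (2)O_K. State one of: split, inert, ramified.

2 is ramified

Since -17 ≢ 1 mod 4, the ring of integers is ℤ[√-17] with discriminant 4·(-17) = -68.
Ramification test: 2 | -68. The prime 2 ramifies in K.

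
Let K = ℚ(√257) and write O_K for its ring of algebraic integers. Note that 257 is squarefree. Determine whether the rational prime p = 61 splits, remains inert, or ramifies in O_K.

p splits

d = 257 ≡ 1 (mod 4), so O_K = ℤ[(1+√257)/2] and disc(K) = d = 257.
disc(K) = 257 is not divisible by 61; 61 is unramified.
(257/61) = 13^30 mod 61 = 1, giving Legendre symbol 1.
(257/61) = 1, so 61 splits.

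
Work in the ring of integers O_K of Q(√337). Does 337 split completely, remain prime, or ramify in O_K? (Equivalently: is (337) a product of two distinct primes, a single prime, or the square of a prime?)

Since 337 ≡ 1 mod 4, the ring of integers is ℤ[(1+√337)/2] with discriminant 337.
337 divides disc(K) = 337, so 337 ramifies.

337 is ramified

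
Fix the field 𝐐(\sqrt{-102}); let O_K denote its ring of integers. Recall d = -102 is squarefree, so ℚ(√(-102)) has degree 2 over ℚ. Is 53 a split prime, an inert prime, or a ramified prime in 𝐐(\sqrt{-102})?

-102 mod 4 = 2, hence disc K = 4·(-102) = -408 and O_K = ℤ[√-102].
53 ∤ -408, so 53 is unramified.
Euler's criterion: (-102)^26 mod 53 = 1. Thus (-102|53) = 1.
d is a quadratic residue mod p, hence 53 splits in O_K.

53 splits in O_K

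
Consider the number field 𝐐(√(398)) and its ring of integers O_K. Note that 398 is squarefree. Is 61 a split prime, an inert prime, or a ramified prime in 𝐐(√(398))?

Since 398 ≢ 1 mod 4, the ring of integers is ℤ[√398] with discriminant 4·398 = 1592.
Since gcd(61, 1592) = 1 the prime 61 does not ramify.
Compute (398/61) via Euler: 32^((61-1)/2) mod 61 = 60, so (398/61) = -1.
Legendre symbol -1 ⇒ 61 is inert.

remains prime (inert)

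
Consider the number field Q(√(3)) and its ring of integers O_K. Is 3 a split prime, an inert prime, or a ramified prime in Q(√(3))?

p ramifies

Since 3 ≢ 1 mod 4, the ring of integers is ℤ[√3] with discriminant 4·3 = 12.
3 divides disc(K) = 12, so 3 ramifies.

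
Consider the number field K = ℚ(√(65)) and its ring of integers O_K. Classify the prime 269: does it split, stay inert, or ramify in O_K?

65 mod 4 = 1, hence disc K = 65 and O_K = ℤ[(1+√65)/2].
disc(K) = 65 is not divisible by 269; 269 is unramified.
Euler's criterion: 65^134 mod 269 = 1. Thus (65|269) = 1.
Legendre symbol 1 ⇒ 269 is split.

split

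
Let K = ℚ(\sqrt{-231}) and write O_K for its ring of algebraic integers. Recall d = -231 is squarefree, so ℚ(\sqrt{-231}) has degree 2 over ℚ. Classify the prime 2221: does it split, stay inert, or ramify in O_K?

p is inert

Since -231 ≡ 1 mod 4, the ring of integers is ℤ[(1+√-231)/2] with discriminant -231.
Since gcd(2221, -231) = 1 the prime 2221 does not ramify.
(-231/2221) = 1990^1110 mod 2221 = 2220, giving Legendre symbol -1.
d is a non-residue mod p, hence 2221 remains inert in O_K.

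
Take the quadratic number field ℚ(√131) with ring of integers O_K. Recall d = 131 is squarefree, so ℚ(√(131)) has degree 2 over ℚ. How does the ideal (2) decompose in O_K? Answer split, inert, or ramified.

131 mod 4 = 3, hence disc K = 4·131 = 524 and O_K = ℤ[√131].
disc(K) = 524 = 2·262, so p = 2 is ramified.

ramifies in O_K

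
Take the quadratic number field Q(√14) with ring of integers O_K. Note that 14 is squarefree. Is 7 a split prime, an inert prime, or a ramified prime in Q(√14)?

p ramifies

d = 14 ≡ 2 (mod 4), so O_K = ℤ[√14] and disc(K) = 4d = 56.
disc(K) = 56 = 7·8, so p = 7 is ramified.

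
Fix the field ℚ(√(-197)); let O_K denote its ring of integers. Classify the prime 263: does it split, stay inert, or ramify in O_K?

p splits

-197 mod 4 = 3, hence disc K = 4·(-197) = -788 and O_K = ℤ[√-197].
263 ∤ -788, so 263 is unramified.
(-197/263) = 66^131 mod 263 = 1, giving Legendre symbol 1.
d is a quadratic residue mod p, hence 263 splits in O_K.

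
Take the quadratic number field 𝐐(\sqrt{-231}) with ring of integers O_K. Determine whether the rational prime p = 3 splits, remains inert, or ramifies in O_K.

ramifies in O_K

-231 mod 4 = 1, hence disc K = -231 and O_K = ℤ[(1+√-231)/2].
Ramification test: 3 | -231. The prime 3 ramifies in K.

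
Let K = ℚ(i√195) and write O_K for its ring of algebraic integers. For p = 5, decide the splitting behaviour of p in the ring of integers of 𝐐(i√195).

Since -195 ≡ 1 mod 4, the ring of integers is ℤ[(1+√-195)/2] with discriminant -195.
disc(K) = -195 = 5·(-39), so p = 5 is ramified.

ramified — (5) = 𝔭²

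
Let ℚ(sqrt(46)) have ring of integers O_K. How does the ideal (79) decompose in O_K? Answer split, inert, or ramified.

46 mod 4 = 2, hence disc K = 4·46 = 184 and O_K = ℤ[√46].
79 ∤ 184, so 79 is unramified.
Compute (46/79) via Euler: 46^((79-1)/2) mod 79 = 1, so (46/79) = 1.
(46/79) = 1, so 79 splits.

splits completely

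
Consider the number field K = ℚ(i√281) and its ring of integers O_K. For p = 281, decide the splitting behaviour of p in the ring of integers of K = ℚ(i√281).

ramifies in O_K

Since -281 ≢ 1 mod 4, the ring of integers is ℤ[√-281] with discriminant 4·(-281) = -1124.
281 divides disc(K) = -1124, so 281 ramifies.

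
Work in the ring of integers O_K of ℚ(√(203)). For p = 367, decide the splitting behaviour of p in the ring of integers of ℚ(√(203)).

inert — (367) stays prime in O_K

203 mod 4 = 3, hence disc K = 4·203 = 812 and O_K = ℤ[√203].
Since gcd(367, 812) = 1 the prime 367 does not ramify.
Euler's criterion: 203^183 mod 367 = 366. Thus (203|367) = -1.
Legendre symbol -1 ⇒ 367 is inert.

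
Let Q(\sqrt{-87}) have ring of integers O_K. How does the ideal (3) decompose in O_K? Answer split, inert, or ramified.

ramified — (3) = 𝔭²

Since -87 ≡ 1 mod 4, the ring of integers is ℤ[(1+√-87)/2] with discriminant -87.
disc(K) = -87 = 3·(-29), so p = 3 is ramified.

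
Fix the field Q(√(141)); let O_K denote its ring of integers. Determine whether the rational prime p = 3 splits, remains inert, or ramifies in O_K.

Since 141 ≡ 1 mod 4, the ring of integers is ℤ[(1+√141)/2] with discriminant 141.
Ramification test: 3 | 141. The prime 3 ramifies in K.

3 is ramified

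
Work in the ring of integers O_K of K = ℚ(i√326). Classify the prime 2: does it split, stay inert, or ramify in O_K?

ramified

-326 mod 4 = 2, hence disc K = 4·(-326) = -1304 and O_K = ℤ[√-326].
Ramification test: 2 | -1304. The prime 2 ramifies in K.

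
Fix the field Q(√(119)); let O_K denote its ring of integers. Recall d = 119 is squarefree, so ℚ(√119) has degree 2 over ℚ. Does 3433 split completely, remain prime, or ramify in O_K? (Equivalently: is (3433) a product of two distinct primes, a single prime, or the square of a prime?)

d = 119 ≡ 3 (mod 4), so O_K = ℤ[√119] and disc(K) = 4d = 476.
Since gcd(3433, 476) = 1 the prime 3433 does not ramify.
Legendre symbol by Euler's criterion: (119/3433) ≡ 119^1716 ≡ 3432 (mod 3433), i.e. (119/3433) = -1.
(119/3433) = -1, so 3433 is inert.

remains prime (inert)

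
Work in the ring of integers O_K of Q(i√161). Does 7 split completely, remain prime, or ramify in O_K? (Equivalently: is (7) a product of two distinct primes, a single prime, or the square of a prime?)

d = -161 ≡ 3 (mod 4), so O_K = ℤ[√-161] and disc(K) = 4d = -644.
Ramification test: 7 | -644. The prime 7 ramifies in K.

p ramifies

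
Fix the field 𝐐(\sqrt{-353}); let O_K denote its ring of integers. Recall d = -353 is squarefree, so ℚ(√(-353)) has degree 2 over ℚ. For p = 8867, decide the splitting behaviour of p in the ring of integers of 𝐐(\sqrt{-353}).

inert — (8867) stays prime in O_K

Since -353 ≢ 1 mod 4, the ring of integers is ℤ[√-353] with discriminant 4·(-353) = -1412.
disc(K) = -1412 is not divisible by 8867; 8867 is unramified.
Euler's criterion: (-353)^4433 mod 8867 = 8866. Thus (-353|8867) = -1.
Legendre symbol -1 ⇒ 8867 is inert.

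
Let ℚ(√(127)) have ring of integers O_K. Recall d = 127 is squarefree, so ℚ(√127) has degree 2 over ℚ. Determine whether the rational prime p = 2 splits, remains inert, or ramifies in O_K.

ramifies in O_K

127 mod 4 = 3, hence disc K = 4·127 = 508 and O_K = ℤ[√127].
disc(K) = 508 = 2·254, so p = 2 is ramified.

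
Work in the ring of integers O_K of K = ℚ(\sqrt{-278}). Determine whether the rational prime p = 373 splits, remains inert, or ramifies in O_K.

splits completely

d = -278 ≡ 2 (mod 4), so O_K = ℤ[√-278] and disc(K) = 4d = -1112.
Since gcd(373, -1112) = 1 the prime 373 does not ramify.
Compute (-278/373) via Euler: 95^((373-1)/2) mod 373 = 1, so (-278/373) = 1.
(-278/373) = 1, so 373 splits.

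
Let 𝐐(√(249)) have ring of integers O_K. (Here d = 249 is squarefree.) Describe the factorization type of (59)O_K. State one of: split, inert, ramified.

249 mod 4 = 1, hence disc K = 249 and O_K = ℤ[(1+√249)/2].
Since gcd(59, 249) = 1 the prime 59 does not ramify.
Legendre symbol by Euler's criterion: (249/59) ≡ 249^29 ≡ 58 (mod 59), i.e. (249/59) = -1.
(249/59) = -1, so 59 is inert.

remains prime (inert)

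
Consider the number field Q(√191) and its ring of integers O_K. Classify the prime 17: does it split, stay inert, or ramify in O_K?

191 mod 4 = 3, hence disc K = 4·191 = 764 and O_K = ℤ[√191].
17 ∤ 764, so 17 is unramified.
Compute (191/17) via Euler: 4^((17-1)/2) mod 17 = 1, so (191/17) = 1.
d is a quadratic residue mod p, hence 17 splits in O_K.

17 splits in O_K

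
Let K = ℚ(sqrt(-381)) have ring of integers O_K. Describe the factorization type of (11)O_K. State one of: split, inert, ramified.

-381 mod 4 = 3, hence disc K = 4·(-381) = -1524 and O_K = ℤ[√-381].
disc(K) = -1524 is not divisible by 11; 11 is unramified.
Legendre symbol by Euler's criterion: (-381/11) ≡ (-381)^5 ≡ 1 (mod 11), i.e. (-381/11) = 1.
Legendre symbol 1 ⇒ 11 is split.

split — (11) = 𝔭₁𝔭₂ with 𝔭₁ ≠ 𝔭₂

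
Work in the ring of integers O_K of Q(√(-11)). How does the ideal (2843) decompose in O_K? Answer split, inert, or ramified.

-11 mod 4 = 1, hence disc K = -11 and O_K = ℤ[(1+√-11)/2].
2843 ∤ -11, so 2843 is unramified.
Compute (-11/2843) via Euler: 2832^((2843-1)/2) mod 2843 = 1, so (-11/2843) = 1.
(-11/2843) = 1, so 2843 splits.

splits completely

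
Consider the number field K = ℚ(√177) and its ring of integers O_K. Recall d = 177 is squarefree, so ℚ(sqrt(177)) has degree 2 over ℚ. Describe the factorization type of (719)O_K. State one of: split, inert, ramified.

Since 177 ≡ 1 mod 4, the ring of integers is ℤ[(1+√177)/2] with discriminant 177.
Since gcd(719, 177) = 1 the prime 719 does not ramify.
Compute (177/719) via Euler: 177^((719-1)/2) mod 719 = 1, so (177/719) = 1.
(177/719) = 1, so 719 splits.

719 splits in O_K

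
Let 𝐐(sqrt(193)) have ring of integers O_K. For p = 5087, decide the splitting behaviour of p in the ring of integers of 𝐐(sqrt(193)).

5087 splits in O_K

d = 193 ≡ 1 (mod 4), so O_K = ℤ[(1+√193)/2] and disc(K) = d = 193.
Since gcd(5087, 193) = 1 the prime 5087 does not ramify.
Legendre symbol by Euler's criterion: (193/5087) ≡ 193^2543 ≡ 1 (mod 5087), i.e. (193/5087) = 1.
d is a quadratic residue mod p, hence 5087 splits in O_K.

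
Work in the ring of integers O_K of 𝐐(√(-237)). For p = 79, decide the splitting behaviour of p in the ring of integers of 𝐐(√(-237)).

Since -237 ≢ 1 mod 4, the ring of integers is ℤ[√-237] with discriminant 4·(-237) = -948.
79 divides disc(K) = -948, so 79 ramifies.

79 is ramified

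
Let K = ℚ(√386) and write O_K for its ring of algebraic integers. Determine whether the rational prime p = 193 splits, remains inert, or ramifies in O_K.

Since 386 ≢ 1 mod 4, the ring of integers is ℤ[√386] with discriminant 4·386 = 1544.
Ramification test: 193 | 1544. The prime 193 ramifies in K.

ramified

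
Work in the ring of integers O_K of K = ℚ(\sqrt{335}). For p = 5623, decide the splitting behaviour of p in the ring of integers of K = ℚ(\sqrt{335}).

d = 335 ≡ 3 (mod 4), so O_K = ℤ[√335] and disc(K) = 4d = 1340.
5623 ∤ 1340, so 5623 is unramified.
Compute (335/5623) via Euler: 335^((5623-1)/2) mod 5623 = 1, so (335/5623) = 1.
Legendre symbol 1 ⇒ 5623 is split.

5623 splits in O_K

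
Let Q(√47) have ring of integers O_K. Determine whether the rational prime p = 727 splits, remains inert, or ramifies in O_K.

727 splits in O_K

47 mod 4 = 3, hence disc K = 4·47 = 188 and O_K = ℤ[√47].
727 ∤ 188, so 727 is unramified.
Legendre symbol by Euler's criterion: (47/727) ≡ 47^363 ≡ 1 (mod 727), i.e. (47/727) = 1.
Legendre symbol 1 ⇒ 727 is split.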